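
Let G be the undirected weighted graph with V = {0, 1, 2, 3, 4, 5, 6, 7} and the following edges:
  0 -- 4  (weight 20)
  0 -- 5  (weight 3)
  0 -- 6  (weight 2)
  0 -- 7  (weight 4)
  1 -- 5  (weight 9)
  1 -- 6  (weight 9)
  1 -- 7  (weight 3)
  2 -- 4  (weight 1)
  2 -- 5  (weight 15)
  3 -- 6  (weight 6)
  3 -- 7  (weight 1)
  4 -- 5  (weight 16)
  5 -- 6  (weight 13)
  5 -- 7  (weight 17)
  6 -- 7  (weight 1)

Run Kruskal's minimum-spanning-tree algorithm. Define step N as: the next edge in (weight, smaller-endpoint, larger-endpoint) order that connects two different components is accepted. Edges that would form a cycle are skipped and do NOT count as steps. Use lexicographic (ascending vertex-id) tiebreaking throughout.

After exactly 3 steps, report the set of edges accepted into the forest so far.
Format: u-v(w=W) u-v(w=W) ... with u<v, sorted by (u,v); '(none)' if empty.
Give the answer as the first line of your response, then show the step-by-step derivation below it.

2-4(w=1) 3-7(w=1) 6-7(w=1)

step 1: add edge 2-4 (w=1); MST = {2-4(w=1)}
step 2: add edge 3-7 (w=1); MST = {2-4(w=1) 3-7(w=1)}
step 3: add edge 6-7 (w=1); MST = {2-4(w=1) 3-7(w=1) 6-7(w=1)}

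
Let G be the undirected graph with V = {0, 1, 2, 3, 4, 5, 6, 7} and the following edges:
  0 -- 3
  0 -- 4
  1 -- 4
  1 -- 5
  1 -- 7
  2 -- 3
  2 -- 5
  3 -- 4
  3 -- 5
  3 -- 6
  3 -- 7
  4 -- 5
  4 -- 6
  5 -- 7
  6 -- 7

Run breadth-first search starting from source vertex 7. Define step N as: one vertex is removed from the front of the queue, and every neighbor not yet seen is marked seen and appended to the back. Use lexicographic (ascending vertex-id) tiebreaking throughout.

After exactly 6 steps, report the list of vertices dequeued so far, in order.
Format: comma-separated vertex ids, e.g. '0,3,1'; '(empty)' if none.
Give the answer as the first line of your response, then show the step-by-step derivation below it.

7,1,3,5,6,4

step 1: dequeue 7; queue=[1,3,5,6]; order=7
step 2: dequeue 1; queue=[3,5,6,4]; order=7,1
step 3: dequeue 3; queue=[5,6,4,0,2]; order=7,1,3
step 4: dequeue 5; queue=[6,4,0,2]; order=7,1,3,5
step 5: dequeue 6; queue=[4,0,2]; order=7,1,3,5,6
step 6: dequeue 4; queue=[0,2]; order=7,1,3,5,6,4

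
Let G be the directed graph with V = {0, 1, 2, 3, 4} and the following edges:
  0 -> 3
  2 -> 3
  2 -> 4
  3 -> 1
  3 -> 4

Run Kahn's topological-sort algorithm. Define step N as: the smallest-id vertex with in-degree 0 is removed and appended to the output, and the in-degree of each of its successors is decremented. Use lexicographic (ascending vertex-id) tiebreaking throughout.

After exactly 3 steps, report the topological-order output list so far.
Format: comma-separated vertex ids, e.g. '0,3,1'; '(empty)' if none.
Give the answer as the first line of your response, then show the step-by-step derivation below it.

0,2,3

step 1: output 0; order=[0]; indeg=(0,1,0,1,2)
step 2: output 2; order=[0,2]; indeg=(0,1,0,0,1)
step 3: output 3; order=[0,2,3]; indeg=(0,0,0,0,0)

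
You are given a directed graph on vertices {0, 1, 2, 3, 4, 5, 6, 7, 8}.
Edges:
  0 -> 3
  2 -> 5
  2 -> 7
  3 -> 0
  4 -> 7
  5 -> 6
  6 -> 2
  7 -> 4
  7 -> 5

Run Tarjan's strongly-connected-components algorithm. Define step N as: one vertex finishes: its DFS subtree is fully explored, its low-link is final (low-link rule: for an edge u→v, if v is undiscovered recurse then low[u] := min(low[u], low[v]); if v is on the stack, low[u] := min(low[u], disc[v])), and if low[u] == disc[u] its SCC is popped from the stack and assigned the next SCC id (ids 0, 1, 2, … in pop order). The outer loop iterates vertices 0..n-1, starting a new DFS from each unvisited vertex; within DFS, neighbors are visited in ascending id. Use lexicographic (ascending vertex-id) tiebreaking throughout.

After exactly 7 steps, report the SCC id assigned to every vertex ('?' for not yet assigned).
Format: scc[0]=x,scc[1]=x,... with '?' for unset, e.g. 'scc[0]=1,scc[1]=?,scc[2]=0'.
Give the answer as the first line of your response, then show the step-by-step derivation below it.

scc[0]=0,scc[1]=1,scc[2]=?,scc[3]=0,scc[4]=?,scc[5]=?,scc[6]=?,scc[7]=?,scc[8]=?

step 1: low=(low[0]=0,low[1]=?,low[2]=?,low[3]=0,low[4]=?,low[5]=?,low[6]=?,low[7]=?,low[8]=?); scc=(scc[0]=?,scc[1]=?,scc[2]=?,scc[3]=?,scc[4]=?,scc[5]=?,scc[6]=?,scc[7]=?,scc[8]=?)
step 2: low=(low[0]=0,low[1]=?,low[2]=?,low[3]=0,low[4]=?,low[5]=?,low[6]=?,low[7]=?,low[8]=?); scc=(scc[0]=0,scc[1]=?,scc[2]=?,scc[3]=0,scc[4]=?,scc[5]=?,scc[6]=?,scc[7]=?,scc[8]=?)
step 3: low=(low[0]=0,low[1]=2,low[2]=?,low[3]=0,low[4]=?,low[5]=?,low[6]=?,low[7]=?,low[8]=?); scc=(scc[0]=0,scc[1]=1,scc[2]=?,scc[3]=0,scc[4]=?,scc[5]=?,scc[6]=?,scc[7]=?,scc[8]=?)
step 4: low=(low[0]=0,low[1]=2,low[2]=3,low[3]=0,low[4]=?,low[5]=4,low[6]=3,low[7]=?,low[8]=?); scc=(scc[0]=0,scc[1]=1,scc[2]=?,scc[3]=0,scc[4]=?,scc[5]=?,scc[6]=?,scc[7]=?,scc[8]=?)
step 5: low=(low[0]=0,low[1]=2,low[2]=3,low[3]=0,low[4]=?,low[5]=3,low[6]=3,low[7]=?,low[8]=?); scc=(scc[0]=0,scc[1]=1,scc[2]=?,scc[3]=0,scc[4]=?,scc[5]=?,scc[6]=?,scc[7]=?,scc[8]=?)
step 6: low=(low[0]=0,low[1]=2,low[2]=3,low[3]=0,low[4]=6,low[5]=3,low[6]=3,low[7]=6,low[8]=?); scc=(scc[0]=0,scc[1]=1,scc[2]=?,scc[3]=0,scc[4]=?,scc[5]=?,scc[6]=?,scc[7]=?,scc[8]=?)
step 7: low=(low[0]=0,low[1]=2,low[2]=3,low[3]=0,low[4]=6,low[5]=3,low[6]=3,low[7]=4,low[8]=?); scc=(scc[0]=0,scc[1]=1,scc[2]=?,scc[3]=0,scc[4]=?,scc[5]=?,scc[6]=?,scc[7]=?,scc[8]=?)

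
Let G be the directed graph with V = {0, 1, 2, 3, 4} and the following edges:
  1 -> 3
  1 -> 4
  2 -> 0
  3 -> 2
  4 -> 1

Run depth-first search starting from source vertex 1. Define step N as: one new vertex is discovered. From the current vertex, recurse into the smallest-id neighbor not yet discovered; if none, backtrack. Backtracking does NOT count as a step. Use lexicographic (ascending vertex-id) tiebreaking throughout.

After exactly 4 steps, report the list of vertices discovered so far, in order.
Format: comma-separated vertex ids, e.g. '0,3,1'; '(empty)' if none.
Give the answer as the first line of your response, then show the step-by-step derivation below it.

1,3,2,0

step 1: discover 1; path=1; order=1
step 2: discover 3; path=1>3; order=1,3
step 3: discover 2; path=1>3>2; order=1,3,2
step 4: discover 0; path=1>3>2>0; order=1,3,2,0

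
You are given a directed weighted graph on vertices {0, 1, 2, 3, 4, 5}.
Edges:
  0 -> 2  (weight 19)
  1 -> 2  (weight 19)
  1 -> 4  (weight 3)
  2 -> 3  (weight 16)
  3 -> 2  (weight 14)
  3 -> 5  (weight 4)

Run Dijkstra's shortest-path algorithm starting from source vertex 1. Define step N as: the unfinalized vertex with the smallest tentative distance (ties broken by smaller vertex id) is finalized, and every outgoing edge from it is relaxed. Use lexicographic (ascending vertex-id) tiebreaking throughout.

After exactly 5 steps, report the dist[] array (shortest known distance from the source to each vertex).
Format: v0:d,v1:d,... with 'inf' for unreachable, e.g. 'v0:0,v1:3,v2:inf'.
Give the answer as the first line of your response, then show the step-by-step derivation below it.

v0:inf,v1:0,v2:19,v3:35,v4:3,v5:39

step 1: dist = v0:inf,v1:0,v2:19,v3:inf,v4:3,v5:inf
step 2: dist = v0:inf,v1:0,v2:19,v3:inf,v4:3,v5:inf
step 3: dist = v0:inf,v1:0,v2:19,v3:35,v4:3,v5:inf
step 4: dist = v0:inf,v1:0,v2:19,v3:35,v4:3,v5:39
step 5: dist = v0:inf,v1:0,v2:19,v3:35,v4:3,v5:39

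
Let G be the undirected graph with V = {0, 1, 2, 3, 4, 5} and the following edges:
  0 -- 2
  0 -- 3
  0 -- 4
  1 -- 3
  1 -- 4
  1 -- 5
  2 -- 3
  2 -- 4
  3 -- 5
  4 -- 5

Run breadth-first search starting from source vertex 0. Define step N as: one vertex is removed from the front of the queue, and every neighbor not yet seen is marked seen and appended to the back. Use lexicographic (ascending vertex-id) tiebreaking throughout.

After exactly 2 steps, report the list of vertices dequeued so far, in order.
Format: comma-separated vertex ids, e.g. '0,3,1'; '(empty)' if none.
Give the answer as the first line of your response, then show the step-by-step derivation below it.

0,2

step 1: dequeue 0; queue=[2,3,4]; order=0
step 2: dequeue 2; queue=[3,4]; order=0,2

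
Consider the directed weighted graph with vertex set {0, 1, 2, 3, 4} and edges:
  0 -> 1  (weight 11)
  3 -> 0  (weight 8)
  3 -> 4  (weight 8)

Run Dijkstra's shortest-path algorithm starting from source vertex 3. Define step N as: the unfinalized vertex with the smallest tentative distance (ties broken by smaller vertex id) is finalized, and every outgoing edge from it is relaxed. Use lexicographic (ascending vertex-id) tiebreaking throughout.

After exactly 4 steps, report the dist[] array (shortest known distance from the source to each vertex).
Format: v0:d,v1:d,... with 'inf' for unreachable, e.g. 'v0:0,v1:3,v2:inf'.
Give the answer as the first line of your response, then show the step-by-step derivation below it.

v0:8,v1:19,v2:inf,v3:0,v4:8

step 1: dist = v0:8,v1:inf,v2:inf,v3:0,v4:8
step 2: dist = v0:8,v1:19,v2:inf,v3:0,v4:8
step 3: dist = v0:8,v1:19,v2:inf,v3:0,v4:8
step 4: dist = v0:8,v1:19,v2:inf,v3:0,v4:8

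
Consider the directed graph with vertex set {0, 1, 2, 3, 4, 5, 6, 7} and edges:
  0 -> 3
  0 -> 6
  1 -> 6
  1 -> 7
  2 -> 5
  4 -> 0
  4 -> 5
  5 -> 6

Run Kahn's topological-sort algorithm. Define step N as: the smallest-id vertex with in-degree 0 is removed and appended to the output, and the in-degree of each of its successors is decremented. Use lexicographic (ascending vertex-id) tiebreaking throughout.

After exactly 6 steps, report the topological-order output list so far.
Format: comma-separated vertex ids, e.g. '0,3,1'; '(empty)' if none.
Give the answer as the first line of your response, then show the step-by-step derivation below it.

1,2,4,0,3,5

step 1: output 1; order=[1]; indeg=(1,0,0,1,0,2,2,0)
step 2: output 2; order=[1,2]; indeg=(1,0,0,1,0,1,2,0)
step 3: output 4; order=[1,2,4]; indeg=(0,0,0,1,0,0,2,0)
step 4: output 0; order=[1,2,4,0]; indeg=(0,0,0,0,0,0,1,0)
step 5: output 3; order=[1,2,4,0,3]; indeg=(0,0,0,0,0,0,1,0)
step 6: output 5; order=[1,2,4,0,3,5]; indeg=(0,0,0,0,0,0,0,0)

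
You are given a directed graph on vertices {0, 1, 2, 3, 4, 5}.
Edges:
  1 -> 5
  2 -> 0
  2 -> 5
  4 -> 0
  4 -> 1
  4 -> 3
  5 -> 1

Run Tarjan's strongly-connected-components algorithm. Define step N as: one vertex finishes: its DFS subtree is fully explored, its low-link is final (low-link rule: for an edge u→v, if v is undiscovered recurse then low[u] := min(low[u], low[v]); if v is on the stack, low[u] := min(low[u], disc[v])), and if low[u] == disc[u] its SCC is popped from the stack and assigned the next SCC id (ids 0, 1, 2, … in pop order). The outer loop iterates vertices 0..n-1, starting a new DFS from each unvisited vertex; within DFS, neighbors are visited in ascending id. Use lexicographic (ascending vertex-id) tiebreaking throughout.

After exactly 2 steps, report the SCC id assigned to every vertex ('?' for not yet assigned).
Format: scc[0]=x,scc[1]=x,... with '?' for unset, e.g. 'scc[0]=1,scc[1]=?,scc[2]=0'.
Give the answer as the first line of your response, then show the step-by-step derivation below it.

scc[0]=0,scc[1]=?,scc[2]=?,scc[3]=?,scc[4]=?,scc[5]=?

step 1: low=(low[0]=0,low[1]=?,low[2]=?,low[3]=?,low[4]=?,low[5]=?); scc=(scc[0]=0,scc[1]=?,scc[2]=?,scc[3]=?,scc[4]=?,scc[5]=?)
step 2: low=(low[0]=0,low[1]=1,low[2]=?,low[3]=?,low[4]=?,low[5]=1); scc=(scc[0]=0,scc[1]=?,scc[2]=?,scc[3]=?,scc[4]=?,scc[5]=?)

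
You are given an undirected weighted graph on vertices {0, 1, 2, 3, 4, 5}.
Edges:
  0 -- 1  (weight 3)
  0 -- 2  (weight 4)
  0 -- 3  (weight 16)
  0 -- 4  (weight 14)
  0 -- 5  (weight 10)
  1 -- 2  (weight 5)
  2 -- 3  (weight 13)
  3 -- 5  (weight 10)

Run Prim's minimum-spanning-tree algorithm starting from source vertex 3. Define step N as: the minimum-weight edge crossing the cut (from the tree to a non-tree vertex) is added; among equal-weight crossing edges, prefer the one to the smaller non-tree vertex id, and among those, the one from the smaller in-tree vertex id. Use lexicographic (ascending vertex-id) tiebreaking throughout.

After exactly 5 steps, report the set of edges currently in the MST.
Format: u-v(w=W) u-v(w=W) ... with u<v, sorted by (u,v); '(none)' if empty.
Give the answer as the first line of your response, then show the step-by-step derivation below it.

0-1(w=3) 0-2(w=4) 0-4(w=14) 0-5(w=10) 3-5(w=10)

step 1: add edge 3-5 (w=10); MST = {3-5(w=10)}
step 2: add edge 0-5 (w=10); MST = {0-5(w=10) 3-5(w=10)}
step 3: add edge 0-1 (w=3); MST = {0-1(w=3) 0-5(w=10) 3-5(w=10)}
step 4: add edge 0-2 (w=4); MST = {0-1(w=3) 0-2(w=4) 0-5(w=10) 3-5(w=10)}
step 5: add edge 0-4 (w=14); MST = {0-1(w=3) 0-2(w=4) 0-4(w=14) 0-5(w=10) 3-5(w=10)}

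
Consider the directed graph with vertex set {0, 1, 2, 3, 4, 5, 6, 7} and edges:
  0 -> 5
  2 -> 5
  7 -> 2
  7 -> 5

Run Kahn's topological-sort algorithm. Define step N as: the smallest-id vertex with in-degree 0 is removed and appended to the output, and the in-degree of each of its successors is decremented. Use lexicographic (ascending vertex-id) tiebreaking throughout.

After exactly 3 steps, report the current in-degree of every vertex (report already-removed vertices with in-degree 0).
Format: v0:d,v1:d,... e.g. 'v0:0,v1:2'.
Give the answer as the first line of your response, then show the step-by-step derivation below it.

v0:0,v1:0,v2:1,v3:0,v4:0,v5:2,v6:0,v7:0

step 1: output 0; order=[0]; indeg=(0,0,1,0,0,2,0,0)
step 2: output 1; order=[0,1]; indeg=(0,0,1,0,0,2,0,0)
step 3: output 3; order=[0,1,3]; indeg=(0,0,1,0,0,2,0,0)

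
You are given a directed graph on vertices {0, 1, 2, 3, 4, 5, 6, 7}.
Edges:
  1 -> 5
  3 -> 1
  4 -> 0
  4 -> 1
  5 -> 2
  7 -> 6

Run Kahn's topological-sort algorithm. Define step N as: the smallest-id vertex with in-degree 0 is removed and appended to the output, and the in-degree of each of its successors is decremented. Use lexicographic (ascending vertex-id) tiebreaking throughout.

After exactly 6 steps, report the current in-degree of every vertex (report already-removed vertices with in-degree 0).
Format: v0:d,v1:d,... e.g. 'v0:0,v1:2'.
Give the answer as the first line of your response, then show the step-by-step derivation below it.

v0:0,v1:0,v2:0,v3:0,v4:0,v5:0,v6:1,v7:0

step 1: output 3; order=[3]; indeg=(1,1,1,0,0,1,1,0)
step 2: output 4; order=[3,4]; indeg=(0,0,1,0,0,1,1,0)
step 3: output 0; order=[3,4,0]; indeg=(0,0,1,0,0,1,1,0)
step 4: output 1; order=[3,4,0,1]; indeg=(0,0,1,0,0,0,1,0)
step 5: output 5; order=[3,4,0,1,5]; indeg=(0,0,0,0,0,0,1,0)
step 6: output 2; order=[3,4,0,1,5,2]; indeg=(0,0,0,0,0,0,1,0)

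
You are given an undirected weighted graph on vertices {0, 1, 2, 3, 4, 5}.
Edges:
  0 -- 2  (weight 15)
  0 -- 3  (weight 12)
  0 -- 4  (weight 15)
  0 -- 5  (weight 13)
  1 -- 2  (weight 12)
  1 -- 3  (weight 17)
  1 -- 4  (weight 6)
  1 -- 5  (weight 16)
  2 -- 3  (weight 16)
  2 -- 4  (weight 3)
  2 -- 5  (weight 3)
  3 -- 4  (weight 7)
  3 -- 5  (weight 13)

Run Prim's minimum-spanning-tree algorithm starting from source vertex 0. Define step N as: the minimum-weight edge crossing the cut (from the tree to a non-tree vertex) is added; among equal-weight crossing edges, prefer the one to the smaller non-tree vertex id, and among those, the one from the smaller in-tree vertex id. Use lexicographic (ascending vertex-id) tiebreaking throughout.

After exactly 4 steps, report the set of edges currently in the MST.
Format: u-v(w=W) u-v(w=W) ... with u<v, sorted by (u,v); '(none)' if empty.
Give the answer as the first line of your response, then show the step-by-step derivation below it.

0-3(w=12) 2-4(w=3) 2-5(w=3) 3-4(w=7)

step 1: add edge 0-3 (w=12); MST = {0-3(w=12)}
step 2: add edge 3-4 (w=7); MST = {0-3(w=12) 3-4(w=7)}
step 3: add edge 2-4 (w=3); MST = {0-3(w=12) 2-4(w=3) 3-4(w=7)}
step 4: add edge 2-5 (w=3); MST = {0-3(w=12) 2-4(w=3) 2-5(w=3) 3-4(w=7)}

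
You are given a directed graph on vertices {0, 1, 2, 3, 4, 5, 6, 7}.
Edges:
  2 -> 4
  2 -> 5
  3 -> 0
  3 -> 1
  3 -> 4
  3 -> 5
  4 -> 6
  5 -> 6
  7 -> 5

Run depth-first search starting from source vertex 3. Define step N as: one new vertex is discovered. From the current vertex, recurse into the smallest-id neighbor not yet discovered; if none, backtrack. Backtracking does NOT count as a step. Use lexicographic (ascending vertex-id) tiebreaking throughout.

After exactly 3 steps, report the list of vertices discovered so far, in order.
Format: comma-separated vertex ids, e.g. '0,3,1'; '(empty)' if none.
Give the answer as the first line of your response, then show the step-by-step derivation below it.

3,0,1

step 1: discover 3; path=3; order=3
step 2: discover 0; path=3>0; order=3,0
step 3: discover 1; path=3>1; order=3,0,1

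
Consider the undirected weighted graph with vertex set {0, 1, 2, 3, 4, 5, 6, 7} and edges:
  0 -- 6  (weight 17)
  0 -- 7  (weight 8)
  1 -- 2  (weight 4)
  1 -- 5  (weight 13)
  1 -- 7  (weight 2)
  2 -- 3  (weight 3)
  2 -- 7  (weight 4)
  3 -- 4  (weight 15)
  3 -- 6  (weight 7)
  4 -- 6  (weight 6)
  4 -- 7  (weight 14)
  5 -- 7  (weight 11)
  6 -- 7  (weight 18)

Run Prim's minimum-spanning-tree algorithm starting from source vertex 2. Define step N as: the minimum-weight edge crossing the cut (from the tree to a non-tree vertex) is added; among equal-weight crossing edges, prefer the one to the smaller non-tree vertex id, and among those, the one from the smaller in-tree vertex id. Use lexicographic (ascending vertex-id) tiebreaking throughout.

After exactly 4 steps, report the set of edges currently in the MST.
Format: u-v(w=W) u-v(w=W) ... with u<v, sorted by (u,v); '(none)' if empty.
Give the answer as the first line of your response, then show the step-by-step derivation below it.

1-2(w=4) 1-7(w=2) 2-3(w=3) 3-6(w=7)

step 1: add edge 2-3 (w=3); MST = {2-3(w=3)}
step 2: add edge 1-2 (w=4); MST = {1-2(w=4) 2-3(w=3)}
step 3: add edge 1-7 (w=2); MST = {1-2(w=4) 1-7(w=2) 2-3(w=3)}
step 4: add edge 3-6 (w=7); MST = {1-2(w=4) 1-7(w=2) 2-3(w=3) 3-6(w=7)}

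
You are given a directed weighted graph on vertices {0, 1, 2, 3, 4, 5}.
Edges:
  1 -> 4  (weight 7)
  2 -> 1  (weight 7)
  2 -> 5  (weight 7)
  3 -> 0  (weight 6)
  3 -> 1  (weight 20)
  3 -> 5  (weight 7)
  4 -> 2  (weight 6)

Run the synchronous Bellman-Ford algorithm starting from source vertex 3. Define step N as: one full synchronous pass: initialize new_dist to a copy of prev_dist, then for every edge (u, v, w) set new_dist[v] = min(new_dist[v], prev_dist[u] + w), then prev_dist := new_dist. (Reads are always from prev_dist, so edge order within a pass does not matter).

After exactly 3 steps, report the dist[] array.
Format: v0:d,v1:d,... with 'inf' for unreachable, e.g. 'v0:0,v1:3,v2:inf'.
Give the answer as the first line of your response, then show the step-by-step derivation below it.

v0:6,v1:20,v2:33,v3:0,v4:27,v5:7

step 1: dist = v0:6,v1:20,v2:inf,v3:0,v4:inf,v5:7
step 2: dist = v0:6,v1:20,v2:inf,v3:0,v4:27,v5:7
step 3: dist = v0:6,v1:20,v2:33,v3:0,v4:27,v5:7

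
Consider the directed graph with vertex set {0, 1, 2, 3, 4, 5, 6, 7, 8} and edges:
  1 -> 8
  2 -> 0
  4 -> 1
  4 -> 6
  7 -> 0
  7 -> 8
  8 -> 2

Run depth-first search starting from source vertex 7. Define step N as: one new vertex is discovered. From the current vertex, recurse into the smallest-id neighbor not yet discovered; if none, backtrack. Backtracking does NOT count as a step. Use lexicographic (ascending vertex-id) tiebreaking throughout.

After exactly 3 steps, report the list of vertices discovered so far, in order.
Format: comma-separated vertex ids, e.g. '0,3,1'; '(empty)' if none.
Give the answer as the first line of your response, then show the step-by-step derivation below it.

7,0,8

step 1: discover 7; path=7; order=7
step 2: discover 0; path=7>0; order=7,0
step 3: discover 8; path=7>8; order=7,0,8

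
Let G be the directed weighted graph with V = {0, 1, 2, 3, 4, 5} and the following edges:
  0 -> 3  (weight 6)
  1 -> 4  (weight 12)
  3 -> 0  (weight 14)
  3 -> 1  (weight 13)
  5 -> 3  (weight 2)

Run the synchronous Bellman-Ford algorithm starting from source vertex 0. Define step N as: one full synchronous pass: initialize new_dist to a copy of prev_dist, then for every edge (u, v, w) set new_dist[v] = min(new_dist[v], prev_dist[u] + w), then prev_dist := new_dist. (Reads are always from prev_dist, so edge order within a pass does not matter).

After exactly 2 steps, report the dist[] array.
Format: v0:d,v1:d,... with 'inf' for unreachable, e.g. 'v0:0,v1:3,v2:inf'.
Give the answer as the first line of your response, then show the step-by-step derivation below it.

v0:0,v1:19,v2:inf,v3:6,v4:inf,v5:inf

step 1: dist = v0:0,v1:inf,v2:inf,v3:6,v4:inf,v5:inf
step 2: dist = v0:0,v1:19,v2:inf,v3:6,v4:inf,v5:inf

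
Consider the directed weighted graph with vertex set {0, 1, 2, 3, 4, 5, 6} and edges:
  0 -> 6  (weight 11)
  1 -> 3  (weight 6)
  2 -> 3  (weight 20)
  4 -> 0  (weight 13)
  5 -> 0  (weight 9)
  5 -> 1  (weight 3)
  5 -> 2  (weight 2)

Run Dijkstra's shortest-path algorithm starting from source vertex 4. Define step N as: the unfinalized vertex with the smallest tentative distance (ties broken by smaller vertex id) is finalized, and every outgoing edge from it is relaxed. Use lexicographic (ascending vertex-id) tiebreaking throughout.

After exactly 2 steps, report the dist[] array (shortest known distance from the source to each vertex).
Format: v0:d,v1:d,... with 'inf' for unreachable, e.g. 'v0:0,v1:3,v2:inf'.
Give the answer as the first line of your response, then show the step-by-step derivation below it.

v0:13,v1:inf,v2:inf,v3:inf,v4:0,v5:inf,v6:24

step 1: dist = v0:13,v1:inf,v2:inf,v3:inf,v4:0,v5:inf,v6:inf
step 2: dist = v0:13,v1:inf,v2:inf,v3:inf,v4:0,v5:inf,v6:24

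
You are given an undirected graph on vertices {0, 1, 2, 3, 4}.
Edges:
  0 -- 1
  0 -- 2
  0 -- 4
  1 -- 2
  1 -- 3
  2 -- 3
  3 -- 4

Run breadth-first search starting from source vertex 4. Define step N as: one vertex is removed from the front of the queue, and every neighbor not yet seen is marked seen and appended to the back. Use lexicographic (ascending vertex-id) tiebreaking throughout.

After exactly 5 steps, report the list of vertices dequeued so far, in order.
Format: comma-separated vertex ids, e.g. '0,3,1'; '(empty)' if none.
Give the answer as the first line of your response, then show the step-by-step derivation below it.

4,0,3,1,2

step 1: dequeue 4; queue=[0,3]; order=4
step 2: dequeue 0; queue=[3,1,2]; order=4,0
step 3: dequeue 3; queue=[1,2]; order=4,0,3
step 4: dequeue 1; queue=[2]; order=4,0,3,1
step 5: dequeue 2; queue=[(empty)]; order=4,0,3,1,2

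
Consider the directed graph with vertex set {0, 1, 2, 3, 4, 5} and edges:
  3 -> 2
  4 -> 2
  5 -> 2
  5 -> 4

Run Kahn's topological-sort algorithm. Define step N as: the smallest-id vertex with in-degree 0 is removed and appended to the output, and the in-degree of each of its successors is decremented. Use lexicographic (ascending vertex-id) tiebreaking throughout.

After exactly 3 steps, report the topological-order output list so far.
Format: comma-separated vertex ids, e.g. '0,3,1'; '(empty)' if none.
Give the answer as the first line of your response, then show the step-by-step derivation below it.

0,1,3

step 1: output 0; order=[0]; indeg=(0,0,3,0,1,0)
step 2: output 1; order=[0,1]; indeg=(0,0,3,0,1,0)
step 3: output 3; order=[0,1,3]; indeg=(0,0,2,0,1,0)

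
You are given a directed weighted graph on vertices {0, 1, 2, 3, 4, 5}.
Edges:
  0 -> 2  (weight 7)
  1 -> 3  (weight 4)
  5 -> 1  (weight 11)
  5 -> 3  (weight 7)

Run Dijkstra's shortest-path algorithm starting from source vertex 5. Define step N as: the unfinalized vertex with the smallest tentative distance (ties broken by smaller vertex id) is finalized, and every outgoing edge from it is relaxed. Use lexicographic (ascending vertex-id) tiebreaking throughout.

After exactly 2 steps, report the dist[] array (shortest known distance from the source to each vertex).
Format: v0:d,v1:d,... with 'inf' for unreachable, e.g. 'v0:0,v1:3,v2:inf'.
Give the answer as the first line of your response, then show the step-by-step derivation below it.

v0:inf,v1:11,v2:inf,v3:7,v4:inf,v5:0

step 1: dist = v0:inf,v1:11,v2:inf,v3:7,v4:inf,v5:0
step 2: dist = v0:inf,v1:11,v2:inf,v3:7,v4:inf,v5:0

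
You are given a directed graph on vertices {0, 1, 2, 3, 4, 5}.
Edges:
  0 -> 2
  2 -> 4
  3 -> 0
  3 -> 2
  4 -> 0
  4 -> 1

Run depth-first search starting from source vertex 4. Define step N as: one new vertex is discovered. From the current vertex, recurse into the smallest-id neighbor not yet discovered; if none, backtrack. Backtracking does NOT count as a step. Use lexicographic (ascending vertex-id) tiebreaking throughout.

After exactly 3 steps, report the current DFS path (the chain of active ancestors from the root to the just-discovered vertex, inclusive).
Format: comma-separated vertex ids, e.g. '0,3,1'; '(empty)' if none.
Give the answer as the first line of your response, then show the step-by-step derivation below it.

4,0,2

step 1: discover 4; path=4; order=4
step 2: discover 0; path=4>0; order=4,0
step 3: discover 2; path=4>0>2; order=4,0,2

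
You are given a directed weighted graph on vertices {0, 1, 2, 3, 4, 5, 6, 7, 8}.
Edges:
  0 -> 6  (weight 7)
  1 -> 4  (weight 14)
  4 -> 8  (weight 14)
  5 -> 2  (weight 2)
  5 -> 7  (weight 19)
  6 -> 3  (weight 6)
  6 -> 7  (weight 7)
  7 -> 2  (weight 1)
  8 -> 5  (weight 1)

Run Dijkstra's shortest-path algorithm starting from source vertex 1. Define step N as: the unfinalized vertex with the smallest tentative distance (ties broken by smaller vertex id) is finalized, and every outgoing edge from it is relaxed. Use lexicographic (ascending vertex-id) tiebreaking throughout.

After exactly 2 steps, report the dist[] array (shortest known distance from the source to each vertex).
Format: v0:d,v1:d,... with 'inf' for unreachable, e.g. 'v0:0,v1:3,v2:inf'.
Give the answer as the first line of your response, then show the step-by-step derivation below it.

v0:inf,v1:0,v2:inf,v3:inf,v4:14,v5:inf,v6:inf,v7:inf,v8:28

step 1: dist = v0:inf,v1:0,v2:inf,v3:inf,v4:14,v5:inf,v6:inf,v7:inf,v8:inf
step 2: dist = v0:inf,v1:0,v2:inf,v3:inf,v4:14,v5:inf,v6:inf,v7:inf,v8:28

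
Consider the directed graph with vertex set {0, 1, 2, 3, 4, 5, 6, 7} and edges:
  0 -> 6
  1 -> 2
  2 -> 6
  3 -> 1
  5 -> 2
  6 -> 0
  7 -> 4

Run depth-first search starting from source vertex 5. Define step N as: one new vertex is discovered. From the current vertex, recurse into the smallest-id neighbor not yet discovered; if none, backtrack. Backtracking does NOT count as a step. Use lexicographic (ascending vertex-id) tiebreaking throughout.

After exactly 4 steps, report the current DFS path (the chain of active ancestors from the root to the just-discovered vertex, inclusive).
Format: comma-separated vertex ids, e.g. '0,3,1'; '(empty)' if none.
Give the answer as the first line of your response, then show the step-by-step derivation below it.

5,2,6,0

step 1: discover 5; path=5; order=5
step 2: discover 2; path=5>2; order=5,2
step 3: discover 6; path=5>2>6; order=5,2,6
step 4: discover 0; path=5>2>6>0; order=5,2,6,0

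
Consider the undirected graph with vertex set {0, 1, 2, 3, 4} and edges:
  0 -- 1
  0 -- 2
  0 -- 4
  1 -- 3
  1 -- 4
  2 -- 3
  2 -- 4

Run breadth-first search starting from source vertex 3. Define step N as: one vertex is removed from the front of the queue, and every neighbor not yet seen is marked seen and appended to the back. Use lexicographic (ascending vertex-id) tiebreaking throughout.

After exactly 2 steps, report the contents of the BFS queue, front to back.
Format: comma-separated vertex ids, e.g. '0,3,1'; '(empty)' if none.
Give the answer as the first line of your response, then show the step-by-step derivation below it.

2,0,4

step 1: dequeue 3; queue=[1,2]; order=3
step 2: dequeue 1; queue=[2,0,4]; order=3,1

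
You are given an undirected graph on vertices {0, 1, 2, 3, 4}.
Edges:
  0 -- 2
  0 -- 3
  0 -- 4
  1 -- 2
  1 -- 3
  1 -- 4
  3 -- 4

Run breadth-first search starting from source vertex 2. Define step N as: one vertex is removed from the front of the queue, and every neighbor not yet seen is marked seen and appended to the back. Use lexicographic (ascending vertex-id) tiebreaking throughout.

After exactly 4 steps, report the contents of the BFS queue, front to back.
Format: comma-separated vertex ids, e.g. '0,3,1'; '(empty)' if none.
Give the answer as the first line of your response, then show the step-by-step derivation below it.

4

step 1: dequeue 2; queue=[0,1]; order=2
step 2: dequeue 0; queue=[1,3,4]; order=2,0
step 3: dequeue 1; queue=[3,4]; order=2,0,1
step 4: dequeue 3; queue=[4]; order=2,0,1,3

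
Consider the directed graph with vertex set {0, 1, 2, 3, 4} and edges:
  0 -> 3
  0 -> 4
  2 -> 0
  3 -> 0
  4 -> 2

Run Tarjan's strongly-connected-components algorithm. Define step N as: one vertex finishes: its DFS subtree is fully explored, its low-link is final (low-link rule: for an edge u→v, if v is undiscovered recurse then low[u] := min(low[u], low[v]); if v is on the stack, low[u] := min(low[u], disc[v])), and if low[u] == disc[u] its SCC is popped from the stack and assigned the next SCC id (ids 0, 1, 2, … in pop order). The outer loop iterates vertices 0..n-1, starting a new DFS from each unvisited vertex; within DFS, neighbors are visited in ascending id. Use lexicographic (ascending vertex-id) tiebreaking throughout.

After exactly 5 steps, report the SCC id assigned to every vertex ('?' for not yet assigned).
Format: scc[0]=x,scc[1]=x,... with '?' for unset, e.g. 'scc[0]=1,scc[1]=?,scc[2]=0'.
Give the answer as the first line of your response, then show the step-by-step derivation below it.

scc[0]=0,scc[1]=1,scc[2]=0,scc[3]=0,scc[4]=0

step 1: low=(low[0]=0,low[1]=?,low[2]=?,low[3]=0,low[4]=?); scc=(scc[0]=?,scc[1]=?,scc[2]=?,scc[3]=?,scc[4]=?)
step 2: low=(low[0]=0,low[1]=?,low[2]=0,low[3]=0,low[4]=2); scc=(scc[0]=?,scc[1]=?,scc[2]=?,scc[3]=?,scc[4]=?)
step 3: low=(low[0]=0,low[1]=?,low[2]=0,low[3]=0,low[4]=0); scc=(scc[0]=?,scc[1]=?,scc[2]=?,scc[3]=?,scc[4]=?)
step 4: low=(low[0]=0,low[1]=?,low[2]=0,low[3]=0,low[4]=0); scc=(scc[0]=0,scc[1]=?,scc[2]=0,scc[3]=0,scc[4]=0)
step 5: low=(low[0]=0,low[1]=4,low[2]=0,low[3]=0,low[4]=0); scc=(scc[0]=0,scc[1]=1,scc[2]=0,scc[3]=0,scc[4]=0)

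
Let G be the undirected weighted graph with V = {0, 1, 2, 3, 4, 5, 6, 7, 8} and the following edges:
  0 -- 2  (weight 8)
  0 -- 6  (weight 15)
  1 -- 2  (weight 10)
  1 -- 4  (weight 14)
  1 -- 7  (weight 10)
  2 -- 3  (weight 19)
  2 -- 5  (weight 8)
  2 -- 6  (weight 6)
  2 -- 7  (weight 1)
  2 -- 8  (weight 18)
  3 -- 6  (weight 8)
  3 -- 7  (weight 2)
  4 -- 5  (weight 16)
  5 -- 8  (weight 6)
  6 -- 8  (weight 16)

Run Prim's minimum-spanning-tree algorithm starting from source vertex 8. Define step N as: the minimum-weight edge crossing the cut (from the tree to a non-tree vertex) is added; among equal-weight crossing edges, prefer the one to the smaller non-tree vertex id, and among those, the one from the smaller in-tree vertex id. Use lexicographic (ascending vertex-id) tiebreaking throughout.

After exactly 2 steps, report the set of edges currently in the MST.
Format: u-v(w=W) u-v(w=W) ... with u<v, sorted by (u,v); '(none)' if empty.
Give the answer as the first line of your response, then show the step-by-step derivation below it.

2-5(w=8) 5-8(w=6)

step 1: add edge 5-8 (w=6); MST = {5-8(w=6)}
step 2: add edge 2-5 (w=8); MST = {2-5(w=8) 5-8(w=6)}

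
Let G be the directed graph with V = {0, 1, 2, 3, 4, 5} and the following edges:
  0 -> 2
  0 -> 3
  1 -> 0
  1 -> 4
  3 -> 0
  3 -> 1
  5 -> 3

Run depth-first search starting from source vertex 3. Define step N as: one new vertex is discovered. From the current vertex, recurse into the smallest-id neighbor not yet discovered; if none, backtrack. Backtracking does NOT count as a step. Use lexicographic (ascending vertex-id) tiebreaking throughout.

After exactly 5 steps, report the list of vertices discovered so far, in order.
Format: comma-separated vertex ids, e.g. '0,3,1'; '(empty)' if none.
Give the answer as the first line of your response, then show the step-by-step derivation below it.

3,0,2,1,4

step 1: discover 3; path=3; order=3
step 2: discover 0; path=3>0; order=3,0
step 3: discover 2; path=3>0>2; order=3,0,2
step 4: discover 1; path=3>1; order=3,0,2,1
step 5: discover 4; path=3>1>4; order=3,0,2,1,4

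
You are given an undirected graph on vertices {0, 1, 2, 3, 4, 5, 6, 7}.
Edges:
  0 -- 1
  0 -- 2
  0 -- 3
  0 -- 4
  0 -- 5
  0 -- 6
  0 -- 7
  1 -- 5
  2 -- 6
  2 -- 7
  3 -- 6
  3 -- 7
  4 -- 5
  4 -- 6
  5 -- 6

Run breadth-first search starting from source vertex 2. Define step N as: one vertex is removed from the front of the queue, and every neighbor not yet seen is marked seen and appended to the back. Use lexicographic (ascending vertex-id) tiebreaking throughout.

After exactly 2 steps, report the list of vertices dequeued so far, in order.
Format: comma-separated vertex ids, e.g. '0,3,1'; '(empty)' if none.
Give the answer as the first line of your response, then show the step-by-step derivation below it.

2,0

step 1: dequeue 2; queue=[0,6,7]; order=2
step 2: dequeue 0; queue=[6,7,1,3,4,5]; order=2,0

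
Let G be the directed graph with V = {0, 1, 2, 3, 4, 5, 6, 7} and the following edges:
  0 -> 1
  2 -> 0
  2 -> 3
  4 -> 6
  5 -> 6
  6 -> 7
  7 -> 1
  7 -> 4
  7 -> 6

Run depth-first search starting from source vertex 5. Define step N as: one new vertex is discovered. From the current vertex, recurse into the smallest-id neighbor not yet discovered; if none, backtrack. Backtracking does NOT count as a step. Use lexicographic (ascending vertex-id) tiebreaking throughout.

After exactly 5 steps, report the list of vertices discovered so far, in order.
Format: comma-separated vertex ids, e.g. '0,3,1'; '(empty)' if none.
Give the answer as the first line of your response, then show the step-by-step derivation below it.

5,6,7,1,4

step 1: discover 5; path=5; order=5
step 2: discover 6; path=5>6; order=5,6
step 3: discover 7; path=5>6>7; order=5,6,7
step 4: discover 1; path=5>6>7>1; order=5,6,7,1
step 5: discover 4; path=5>6>7>4; order=5,6,7,1,4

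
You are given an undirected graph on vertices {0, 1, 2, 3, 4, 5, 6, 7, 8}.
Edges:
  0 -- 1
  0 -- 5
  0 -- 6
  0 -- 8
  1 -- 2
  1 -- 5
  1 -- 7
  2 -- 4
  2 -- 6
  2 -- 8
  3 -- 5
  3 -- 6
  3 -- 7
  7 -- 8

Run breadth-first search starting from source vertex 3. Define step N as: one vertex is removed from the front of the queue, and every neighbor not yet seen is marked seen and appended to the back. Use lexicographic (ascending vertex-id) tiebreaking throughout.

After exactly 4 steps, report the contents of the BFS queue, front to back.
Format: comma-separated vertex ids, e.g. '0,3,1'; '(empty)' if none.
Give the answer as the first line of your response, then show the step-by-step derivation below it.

0,1,2,8

step 1: dequeue 3; queue=[5,6,7]; order=3
step 2: dequeue 5; queue=[6,7,0,1]; order=3,5
step 3: dequeue 6; queue=[7,0,1,2]; order=3,5,6
step 4: dequeue 7; queue=[0,1,2,8]; order=3,5,6,7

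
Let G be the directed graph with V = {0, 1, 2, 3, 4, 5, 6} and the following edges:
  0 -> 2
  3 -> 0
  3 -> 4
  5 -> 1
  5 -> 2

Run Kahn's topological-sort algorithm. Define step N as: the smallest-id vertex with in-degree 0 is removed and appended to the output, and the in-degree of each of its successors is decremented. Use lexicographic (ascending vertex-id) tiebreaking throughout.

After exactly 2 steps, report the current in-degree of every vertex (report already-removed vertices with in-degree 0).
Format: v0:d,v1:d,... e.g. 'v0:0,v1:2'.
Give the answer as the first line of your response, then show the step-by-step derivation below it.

v0:0,v1:1,v2:1,v3:0,v4:0,v5:0,v6:0

step 1: output 3; order=[3]; indeg=(0,1,2,0,0,0,0)
step 2: output 0; order=[3,0]; indeg=(0,1,1,0,0,0,0)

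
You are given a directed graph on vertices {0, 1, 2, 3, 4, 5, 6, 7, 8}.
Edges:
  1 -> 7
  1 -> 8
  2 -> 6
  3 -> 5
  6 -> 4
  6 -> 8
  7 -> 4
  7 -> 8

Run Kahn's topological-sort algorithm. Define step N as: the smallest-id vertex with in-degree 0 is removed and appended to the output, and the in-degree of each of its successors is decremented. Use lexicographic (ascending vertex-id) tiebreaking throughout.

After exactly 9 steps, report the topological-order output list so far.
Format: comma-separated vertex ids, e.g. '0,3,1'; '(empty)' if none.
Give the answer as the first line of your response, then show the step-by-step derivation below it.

0,1,2,3,5,6,7,4,8

step 1: output 0; order=[0]; indeg=(0,0,0,0,2,1,1,1,3)
step 2: output 1; order=[0,1]; indeg=(0,0,0,0,2,1,1,0,2)
step 3: output 2; order=[0,1,2]; indeg=(0,0,0,0,2,1,0,0,2)
step 4: output 3; order=[0,1,2,3]; indeg=(0,0,0,0,2,0,0,0,2)
step 5: output 5; order=[0,1,2,3,5]; indeg=(0,0,0,0,2,0,0,0,2)
step 6: output 6; order=[0,1,2,3,5,6]; indeg=(0,0,0,0,1,0,0,0,1)
step 7: output 7; order=[0,1,2,3,5,6,7]; indeg=(0,0,0,0,0,0,0,0,0)
step 8: output 4; order=[0,1,2,3,5,6,7,4]; indeg=(0,0,0,0,0,0,0,0,0)
step 9: output 8; order=[0,1,2,3,5,6,7,4,8]; indeg=(0,0,0,0,0,0,0,0,0)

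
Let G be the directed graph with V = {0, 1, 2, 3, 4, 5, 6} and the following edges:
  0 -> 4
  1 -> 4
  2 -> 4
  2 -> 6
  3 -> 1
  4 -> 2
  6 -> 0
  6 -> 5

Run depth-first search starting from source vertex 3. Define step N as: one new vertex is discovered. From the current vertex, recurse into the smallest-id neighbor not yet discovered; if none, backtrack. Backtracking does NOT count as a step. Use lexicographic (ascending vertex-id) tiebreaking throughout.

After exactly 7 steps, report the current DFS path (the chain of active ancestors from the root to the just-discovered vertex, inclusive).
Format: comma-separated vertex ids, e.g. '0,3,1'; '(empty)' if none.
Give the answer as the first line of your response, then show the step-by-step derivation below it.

3,1,4,2,6,5

step 1: discover 3; path=3; order=3
step 2: discover 1; path=3>1; order=3,1
step 3: discover 4; path=3>1>4; order=3,1,4
step 4: discover 2; path=3>1>4>2; order=3,1,4,2
step 5: discover 6; path=3>1>4>2>6; order=3,1,4,2,6
step 6: discover 0; path=3>1>4>2>6>0; order=3,1,4,2,6,0
step 7: discover 5; path=3>1>4>2>6>5; order=3,1,4,2,6,0,5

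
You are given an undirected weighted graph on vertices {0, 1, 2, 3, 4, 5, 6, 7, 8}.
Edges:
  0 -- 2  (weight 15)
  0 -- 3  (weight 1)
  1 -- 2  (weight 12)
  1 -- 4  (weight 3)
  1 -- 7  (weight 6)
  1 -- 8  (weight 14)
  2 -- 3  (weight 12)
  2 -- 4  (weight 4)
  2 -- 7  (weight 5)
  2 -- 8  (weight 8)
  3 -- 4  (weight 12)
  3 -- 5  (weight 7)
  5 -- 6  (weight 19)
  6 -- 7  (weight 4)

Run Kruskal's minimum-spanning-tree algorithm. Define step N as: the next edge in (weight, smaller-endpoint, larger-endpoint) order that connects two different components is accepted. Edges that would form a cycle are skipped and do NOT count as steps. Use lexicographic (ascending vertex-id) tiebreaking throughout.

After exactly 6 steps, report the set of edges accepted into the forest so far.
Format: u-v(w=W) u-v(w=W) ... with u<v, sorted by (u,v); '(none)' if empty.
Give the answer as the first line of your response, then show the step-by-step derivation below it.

0-3(w=1) 1-4(w=3) 2-4(w=4) 2-7(w=5) 3-5(w=7) 6-7(w=4)

step 1: add edge 0-3 (w=1); MST = {0-3(w=1)}
step 2: add edge 1-4 (w=3); MST = {0-3(w=1) 1-4(w=3)}
step 3: add edge 2-4 (w=4); MST = {0-3(w=1) 1-4(w=3) 2-4(w=4)}
step 4: add edge 6-7 (w=4); MST = {0-3(w=1) 1-4(w=3) 2-4(w=4) 6-7(w=4)}
step 5: add edge 2-7 (w=5); MST = {0-3(w=1) 1-4(w=3) 2-4(w=4) 2-7(w=5) 6-7(w=4)}
step 6: add edge 3-5 (w=7); MST = {0-3(w=1) 1-4(w=3) 2-4(w=4) 2-7(w=5) 3-5(w=7) 6-7(w=4)}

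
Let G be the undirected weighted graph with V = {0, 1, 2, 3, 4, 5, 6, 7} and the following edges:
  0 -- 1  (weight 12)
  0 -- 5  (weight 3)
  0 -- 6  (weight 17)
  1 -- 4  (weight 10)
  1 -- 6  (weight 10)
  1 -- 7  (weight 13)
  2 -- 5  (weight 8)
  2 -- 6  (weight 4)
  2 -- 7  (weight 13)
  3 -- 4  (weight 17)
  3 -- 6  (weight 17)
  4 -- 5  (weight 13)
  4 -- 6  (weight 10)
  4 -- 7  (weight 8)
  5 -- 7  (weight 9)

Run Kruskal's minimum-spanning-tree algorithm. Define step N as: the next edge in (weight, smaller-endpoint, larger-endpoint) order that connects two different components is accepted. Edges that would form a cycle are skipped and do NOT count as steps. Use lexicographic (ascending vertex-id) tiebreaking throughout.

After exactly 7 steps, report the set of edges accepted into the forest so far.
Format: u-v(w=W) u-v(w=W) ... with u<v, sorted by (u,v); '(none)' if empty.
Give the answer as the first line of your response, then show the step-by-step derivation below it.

0-5(w=3) 1-4(w=10) 2-5(w=8) 2-6(w=4) 3-4(w=17) 4-7(w=8) 5-7(w=9)

step 1: add edge 0-5 (w=3); MST = {0-5(w=3)}
step 2: add edge 2-6 (w=4); MST = {0-5(w=3) 2-6(w=4)}
step 3: add edge 2-5 (w=8); MST = {0-5(w=3) 2-5(w=8) 2-6(w=4)}
step 4: add edge 4-7 (w=8); MST = {0-5(w=3) 2-5(w=8) 2-6(w=4) 4-7(w=8)}
step 5: add edge 5-7 (w=9); MST = {0-5(w=3) 2-5(w=8) 2-6(w=4) 4-7(w=8) 5-7(w=9)}
step 6: add edge 1-4 (w=10); MST = {0-5(w=3) 1-4(w=10) 2-5(w=8) 2-6(w=4) 4-7(w=8) 5-7(w=9)}
step 7: add edge 3-4 (w=17); MST = {0-5(w=3) 1-4(w=10) 2-5(w=8) 2-6(w=4) 3-4(w=17) 4-7(w=8) 5-7(w=9)}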